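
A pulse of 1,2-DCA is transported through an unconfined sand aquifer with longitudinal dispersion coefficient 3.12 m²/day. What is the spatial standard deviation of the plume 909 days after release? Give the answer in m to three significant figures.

Dispersive spreading gives a Gaussian with σ² = 2Dt; advection only shifts the center.
σ = √(2 × 3.12 × 909) = 75.3 m.

75.3 m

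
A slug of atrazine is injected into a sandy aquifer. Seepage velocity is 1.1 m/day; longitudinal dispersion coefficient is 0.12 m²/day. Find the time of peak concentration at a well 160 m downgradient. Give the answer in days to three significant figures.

145 days

For the 1D instantaneous-source solution, setting ∂C/∂t = 0 at fixed x gives v²t² + 2Dt − x² = 0, so t = (√(D² + v²x²) − D)/v².
√(D² + v²x²) = √(0.12² + 1.1² × 160²) = 176.0; v² = 1.21.
t = (176.0 − 0.12)/1.21 = 145 days (vs. the pure-advection estimate x/v = 145 d).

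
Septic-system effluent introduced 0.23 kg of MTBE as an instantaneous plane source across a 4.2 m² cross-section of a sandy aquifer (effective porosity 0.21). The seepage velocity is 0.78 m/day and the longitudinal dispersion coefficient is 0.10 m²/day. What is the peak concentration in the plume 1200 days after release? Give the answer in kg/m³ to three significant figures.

0.00672 kg/m³

The peak of an instantaneous 1D plume sits at x = vt; there the Gaussian factor is 1 and C_max = M/(n_e·A·√(4πDt)), where n_e·A is the pore area the mass is dissolved in.
√(4πDt) = √(4π × 0.10 × 1200) = 38.83 m, so C_max = 0.23/(0.21 × 4.2 × 38.83) = 0.00672 kg/m³.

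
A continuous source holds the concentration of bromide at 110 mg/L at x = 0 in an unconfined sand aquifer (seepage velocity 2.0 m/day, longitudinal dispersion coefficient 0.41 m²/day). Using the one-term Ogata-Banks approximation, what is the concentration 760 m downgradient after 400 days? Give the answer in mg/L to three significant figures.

For a continuous step input, C/C₀ ≈ ½·erfc((x−vt)/(2√(Dt))).
vt = 2.0 × 400 = 800 m and 2√(Dt) = 2√(0.41 × 400) = 25.61 m.
Argument (x−vt)/(2√(Dt)) = (760 − 800)/25.61 = -1.562; ½·erfc(-1.562) = 0.9864.
C = 110 × 0.9864 = 109 mg/L.

109 mg/L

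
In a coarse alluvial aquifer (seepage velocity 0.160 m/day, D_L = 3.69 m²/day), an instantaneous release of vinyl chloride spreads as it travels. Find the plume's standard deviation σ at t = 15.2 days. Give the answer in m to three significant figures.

Dispersive spreading gives a Gaussian with σ² = 2Dt; advection only shifts the center.
σ = √(2 × 3.69 × 15.2) = 10.6 m.

10.6 m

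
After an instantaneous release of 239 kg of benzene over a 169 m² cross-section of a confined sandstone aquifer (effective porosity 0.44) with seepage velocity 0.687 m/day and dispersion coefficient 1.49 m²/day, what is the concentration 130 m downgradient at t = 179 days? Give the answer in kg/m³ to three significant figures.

For an instantaneous plane source, C(x,t) = M/(n_e·A·√(4πDt)) · exp(−(x−vt)²/(4Dt)), with n_e·A the pore (flow) area.
Plume center vt = 0.687 × 179 = 122.973 m, so the well at 130 m is 7.027 m downgradient of the peak.
√(4πDt) = 57.89 m, giving peak height M/(n_e·A·√(4πDt)) = 239/(0.44 × 169 × 57.89) = 0.05552 kg/m³.
(x−vt)²/(4Dt) = (7.027)²/(4 × 1.49 × 179) = 0.04629; exp(−0.04629) = 0.9548.
C = 0.05552 × 0.9548 = 0.0530 kg/m³.

0.0530 kg/m³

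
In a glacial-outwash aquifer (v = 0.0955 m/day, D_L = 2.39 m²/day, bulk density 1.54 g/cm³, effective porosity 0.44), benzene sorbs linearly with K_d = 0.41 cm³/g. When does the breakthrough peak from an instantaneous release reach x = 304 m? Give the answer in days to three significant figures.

Retardation factor R = 1 + ρ_b·K_d/n = 1 + 1.54 × 0.41/0.44 = 2.435.
Sorption retards both mechanisms: v_R = v/R = 0.03922 m/day, D_R = D/R = 0.9815 m²/day.
Peak time from v_R²t² + 2D_R t − x² = 0: t = (√(D_R² + v_R²x²) − D_R)/v_R².
√(D_R² + v_R²x²) = √(0.9815² + 0.03922² × 304²) = 11.96; v_R² = 0.001538.
t = (11.96 − 0.9815)/0.001538 = 7140 days.

7140 days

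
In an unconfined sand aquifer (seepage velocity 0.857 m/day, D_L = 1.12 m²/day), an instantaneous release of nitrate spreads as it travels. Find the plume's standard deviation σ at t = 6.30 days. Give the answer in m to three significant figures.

3.76 m

Dispersive spreading gives a Gaussian with σ² = 2Dt; advection only shifts the center.
σ = √(2 × 1.12 × 6.30) = 3.76 m.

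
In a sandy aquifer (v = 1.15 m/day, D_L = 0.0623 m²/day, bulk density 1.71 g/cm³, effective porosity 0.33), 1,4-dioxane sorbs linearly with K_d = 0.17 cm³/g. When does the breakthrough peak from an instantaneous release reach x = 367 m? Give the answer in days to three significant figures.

600 days

Retardation factor R = 1 + ρ_b·K_d/n = 1 + 1.71 × 0.17/0.33 = 1.881.
Sorption retards both mechanisms: v_R = v/R = 0.6114 m/day, D_R = D/R = 0.03312 m²/day.
Peak time from v_R²t² + 2D_R t − x² = 0: t = (√(D_R² + v_R²x²) − D_R)/v_R².
√(D_R² + v_R²x²) = √(0.03312² + 0.6114² × 367²) = 224.4; v_R² = 0.3738.
t = (224.4 − 0.03312)/0.3738 = 600 days.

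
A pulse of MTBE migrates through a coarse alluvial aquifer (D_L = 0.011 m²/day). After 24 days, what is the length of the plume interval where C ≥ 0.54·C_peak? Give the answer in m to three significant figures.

The plume is Gaussian with σ = √(2Dt) = √(2 × 0.011 × 24) = 0.7266 m.
C/C_peak = exp(−Δx²/(2σ²)) = 0.54 ⇒ Δx = σ·√(−2 ln 0.54) = 0.7266 × 1.110 = 0.8065 m.
Width = 2Δx = 1.61 m.

1.61 m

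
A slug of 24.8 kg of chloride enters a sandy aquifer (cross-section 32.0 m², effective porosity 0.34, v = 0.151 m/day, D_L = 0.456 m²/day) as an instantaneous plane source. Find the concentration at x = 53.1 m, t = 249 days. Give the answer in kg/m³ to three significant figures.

For an instantaneous plane source, C(x,t) = M/(n_e·A·√(4πDt)) · exp(−(x−vt)²/(4Dt)), with n_e·A the pore (flow) area.
Plume center vt = 0.151 × 249 = 37.599 m, so the well at 53.1 m is 15.501 m downgradient of the peak.
√(4πDt) = 37.77 m, giving peak height M/(n_e·A·√(4πDt)) = 24.8/(0.34 × 32.0 × 37.77) = 0.06035 kg/m³.
(x−vt)²/(4Dt) = (15.501)²/(4 × 0.456 × 249) = 0.5290; exp(−0.5290) = 0.5892.
C = 0.06035 × 0.5892 = 0.0356 kg/m³.

0.0356 kg/m³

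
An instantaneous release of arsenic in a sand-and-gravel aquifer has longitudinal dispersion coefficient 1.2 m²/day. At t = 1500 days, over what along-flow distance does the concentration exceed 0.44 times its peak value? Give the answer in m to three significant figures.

The plume is Gaussian with σ = √(2Dt) = √(2 × 1.2 × 1500) = 60.00 m.
C/C_peak = exp(−Δx²/(2σ²)) = 0.44 ⇒ Δx = σ·√(−2 ln 0.44) = 60.00 × 1.281 = 76.86 m.
Width = 2Δx = 154 m.

154 m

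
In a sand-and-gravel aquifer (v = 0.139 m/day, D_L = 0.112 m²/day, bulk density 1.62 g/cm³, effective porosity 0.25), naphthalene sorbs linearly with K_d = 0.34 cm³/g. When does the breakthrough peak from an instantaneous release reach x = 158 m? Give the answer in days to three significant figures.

Retardation factor R = 1 + ρ_b·K_d/n = 1 + 1.62 × 0.34/0.25 = 3.203.
Sorption retards both mechanisms: v_R = v/R = 0.04340 m/day, D_R = D/R = 0.03497 m²/day.
Peak time from v_R²t² + 2D_R t − x² = 0: t = (√(D_R² + v_R²x²) − D_R)/v_R².
√(D_R² + v_R²x²) = √(0.03497² + 0.04340² × 158²) = 6.857; v_R² = 0.001884.
t = (6.857 − 0.03497)/0.001884 = 3620 days.

3620 days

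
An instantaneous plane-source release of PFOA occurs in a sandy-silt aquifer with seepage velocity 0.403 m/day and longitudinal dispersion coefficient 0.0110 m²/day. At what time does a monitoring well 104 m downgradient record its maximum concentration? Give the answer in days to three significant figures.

For the 1D instantaneous-source solution, setting ∂C/∂t = 0 at fixed x gives v²t² + 2Dt − x² = 0, so t = (√(D² + v²x²) − D)/v².
√(D² + v²x²) = √(0.0110² + 0.403² × 104²) = 41.91; v² = 0.162409.
t = (41.91 − 0.0110)/0.162409 = 258 days (vs. the pure-advection estimate x/v = 258 d).

258 days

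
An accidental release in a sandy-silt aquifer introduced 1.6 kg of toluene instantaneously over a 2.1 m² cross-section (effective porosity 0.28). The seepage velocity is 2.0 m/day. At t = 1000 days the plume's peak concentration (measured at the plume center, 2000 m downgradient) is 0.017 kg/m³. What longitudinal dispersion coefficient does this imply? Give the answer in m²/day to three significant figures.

At the plume center C_max = M/(n_e·A·√(4πDt)), so D = M²/(4πt·(n_e·A·C_max)²).
n_e·A·C_max = 0.28 × 2.1 × 0.017 = 0.009996 kg/m.
D = 1.6²/(4π × 1000 × 0.009996²) = 2.04 m²/day.

2.04 m²/day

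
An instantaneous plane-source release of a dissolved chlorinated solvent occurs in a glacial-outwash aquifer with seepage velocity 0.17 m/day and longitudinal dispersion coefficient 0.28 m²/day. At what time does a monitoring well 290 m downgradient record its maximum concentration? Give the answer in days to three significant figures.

For the 1D instantaneous-source solution, setting ∂C/∂t = 0 at fixed x gives v²t² + 2Dt − x² = 0, so t = (√(D² + v²x²) − D)/v².
√(D² + v²x²) = √(0.28² + 0.17² × 290²) = 49.30; v² = 0.0289.
t = (49.30 − 0.28)/0.0289 = 1700 days (vs. the pure-advection estimate x/v = 1710 d).

1700 days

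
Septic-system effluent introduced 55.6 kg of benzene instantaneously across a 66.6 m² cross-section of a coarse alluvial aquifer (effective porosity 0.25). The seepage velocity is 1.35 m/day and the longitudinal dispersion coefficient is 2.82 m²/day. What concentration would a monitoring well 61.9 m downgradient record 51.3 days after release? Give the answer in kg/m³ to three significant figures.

For an instantaneous plane source, C(x,t) = M/(n_e·A·√(4πDt)) · exp(−(x−vt)²/(4Dt)), with n_e·A the pore (flow) area.
Plume center vt = 1.35 × 51.3 = 69.255 m, so the well at 61.9 m is 7.355 m upgradient of the peak.
√(4πDt) = 42.64 m, giving peak height M/(n_e·A·√(4πDt)) = 55.6/(0.25 × 66.6 × 42.64) = 0.07831 kg/m³.
(x−vt)²/(4Dt) = (-7.355)²/(4 × 2.82 × 51.3) = 0.09348; exp(−0.09348) = 0.9108.
C = 0.07831 × 0.9108 = 0.0713 kg/m³.

0.0713 kg/m³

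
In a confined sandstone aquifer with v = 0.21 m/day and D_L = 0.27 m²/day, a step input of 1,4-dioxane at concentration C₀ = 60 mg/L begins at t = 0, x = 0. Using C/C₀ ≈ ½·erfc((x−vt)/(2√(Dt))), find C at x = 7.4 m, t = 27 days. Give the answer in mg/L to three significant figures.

For a continuous step input, C/C₀ ≈ ½·erfc((x−vt)/(2√(Dt))).
vt = 0.21 × 27 = 5.67 m and 2√(Dt) = 2√(0.27 × 27) = 5.400 m.
Argument (x−vt)/(2√(Dt)) = (7.4 − 5.67)/5.400 = 0.3204; ½·erfc(0.3204) = 0.3252.
C = 60 × 0.3252 = 19.5 mg/L.

19.5 mg/L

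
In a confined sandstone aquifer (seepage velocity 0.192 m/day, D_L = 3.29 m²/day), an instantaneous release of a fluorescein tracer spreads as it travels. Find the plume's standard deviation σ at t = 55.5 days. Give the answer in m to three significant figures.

Dispersive spreading gives a Gaussian with σ² = 2Dt; advection only shifts the center.
σ = √(2 × 3.29 × 55.5) = 19.1 m.

19.1 m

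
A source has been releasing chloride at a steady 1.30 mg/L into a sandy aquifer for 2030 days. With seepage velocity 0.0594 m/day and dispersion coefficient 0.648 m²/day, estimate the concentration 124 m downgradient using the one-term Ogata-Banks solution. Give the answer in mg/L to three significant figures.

0.615 mg/L

For a continuous step input, C/C₀ ≈ ½·erfc((x−vt)/(2√(Dt))).
vt = 0.0594 × 2030 = 120.582 m and 2√(Dt) = 2√(0.648 × 2030) = 72.54 m.
Argument (x−vt)/(2√(Dt)) = (124 − 120.582)/72.54 = 0.04712; ½·erfc(0.04712) = 0.4734.
C = 1.30 × 0.4734 = 0.615 mg/L.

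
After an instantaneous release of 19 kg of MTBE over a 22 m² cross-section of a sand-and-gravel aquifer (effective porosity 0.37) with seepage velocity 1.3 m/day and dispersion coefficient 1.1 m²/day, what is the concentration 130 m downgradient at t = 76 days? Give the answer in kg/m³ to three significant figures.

For an instantaneous plane source, C(x,t) = M/(n_e·A·√(4πDt)) · exp(−(x−vt)²/(4Dt)), with n_e·A the pore (flow) area.
Plume center vt = 1.3 × 76 = 98.8 m, so the well at 130 m is 31.2 m downgradient of the peak.
√(4πDt) = 32.41 m, giving peak height M/(n_e·A·√(4πDt)) = 19/(0.37 × 22 × 32.41) = 0.07202 kg/m³.
(x−vt)²/(4Dt) = (31.2)²/(4 × 1.1 × 76) = 2.911; exp(−2.911) = 0.05442.
C = 0.07202 × 0.05442 = 0.00392 kg/m³.

0.00392 kg/m³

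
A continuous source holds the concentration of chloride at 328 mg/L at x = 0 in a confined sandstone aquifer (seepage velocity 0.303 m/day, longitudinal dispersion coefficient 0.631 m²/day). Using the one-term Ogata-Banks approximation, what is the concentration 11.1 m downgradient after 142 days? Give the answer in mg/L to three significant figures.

For a continuous step input, C/C₀ ≈ ½·erfc((x−vt)/(2√(Dt))).
vt = 0.303 × 142 = 43.026 m and 2√(Dt) = 2√(0.631 × 142) = 18.93 m.
Argument (x−vt)/(2√(Dt)) = (11.1 − 43.026)/18.93 = -1.687; ½·erfc(-1.687) = 0.9915.
C = 328 × 0.9915 = 325 mg/L.

325 mg/L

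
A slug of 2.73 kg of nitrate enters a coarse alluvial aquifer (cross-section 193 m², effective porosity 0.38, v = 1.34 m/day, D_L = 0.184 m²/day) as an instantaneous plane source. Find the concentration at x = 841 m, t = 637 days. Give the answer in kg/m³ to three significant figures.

For an instantaneous plane source, C(x,t) = M/(n_e·A·√(4πDt)) · exp(−(x−vt)²/(4Dt)), with n_e·A the pore (flow) area.
Plume center vt = 1.34 × 637 = 853.58 m, so the well at 841 m is 12.58 m upgradient of the peak.
√(4πDt) = 38.38 m, giving peak height M/(n_e·A·√(4πDt)) = 2.73/(0.38 × 193 × 38.38) = 0.0009699 kg/m³.
(x−vt)²/(4Dt) = (-12.58)²/(4 × 0.184 × 637) = 0.3376; exp(−0.3376) = 0.7135.
C = 0.0009699 × 0.7135 = 0.000692 kg/m³.

0.000692 kg/m³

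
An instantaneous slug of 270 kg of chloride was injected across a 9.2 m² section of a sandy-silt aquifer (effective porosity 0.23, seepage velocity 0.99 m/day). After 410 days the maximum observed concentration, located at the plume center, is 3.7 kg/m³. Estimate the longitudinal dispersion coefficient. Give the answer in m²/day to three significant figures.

At the plume center C_max = M/(n_e·A·√(4πDt)), so D = M²/(4πt·(n_e·A·C_max)²).
n_e·A·C_max = 0.23 × 9.2 × 3.7 = 7.829 kg/m.
D = 270²/(4π × 410 × 7.829²) = 0.231 m²/day.

0.231 m²/day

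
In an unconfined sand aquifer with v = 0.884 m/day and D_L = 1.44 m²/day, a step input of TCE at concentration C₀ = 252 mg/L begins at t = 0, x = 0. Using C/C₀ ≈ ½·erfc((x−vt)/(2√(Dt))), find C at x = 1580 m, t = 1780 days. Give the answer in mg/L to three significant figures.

117 mg/L

For a continuous step input, C/C₀ ≈ ½·erfc((x−vt)/(2√(Dt))).
vt = 0.884 × 1780 = 1573.52 m and 2√(Dt) = 2√(1.44 × 1780) = 101.3 m.
Argument (x−vt)/(2√(Dt)) = (1580 − 1573.52)/101.3 = 0.06397; ½·erfc(0.06397) = 0.4640.
C = 252 × 0.4640 = 117 mg/L.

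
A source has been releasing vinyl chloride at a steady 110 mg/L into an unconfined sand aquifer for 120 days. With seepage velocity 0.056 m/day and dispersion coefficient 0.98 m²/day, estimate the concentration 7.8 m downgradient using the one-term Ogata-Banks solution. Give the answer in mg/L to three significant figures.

For a continuous step input, C/C₀ ≈ ½·erfc((x−vt)/(2√(Dt))).
vt = 0.056 × 120 = 6.72 m and 2√(Dt) = 2√(0.98 × 120) = 21.69 m.
Argument (x−vt)/(2√(Dt)) = (7.8 − 6.72)/21.69 = 0.04979; ½·erfc(0.04979) = 0.4719.
C = 110 × 0.4719 = 51.9 mg/L.

51.9 mg/L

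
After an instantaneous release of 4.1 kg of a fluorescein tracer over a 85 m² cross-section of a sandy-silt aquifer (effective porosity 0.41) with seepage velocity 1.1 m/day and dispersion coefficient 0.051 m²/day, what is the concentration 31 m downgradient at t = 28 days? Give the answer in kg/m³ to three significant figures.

0.0276 kg/m³

For an instantaneous plane source, C(x,t) = M/(n_e·A·√(4πDt)) · exp(−(x−vt)²/(4Dt)), with n_e·A the pore (flow) area.
Plume center vt = 1.1 × 28 = 30.8 m, so the well at 31 m is 0.2 m downgradient of the peak.
√(4πDt) = 4.236 m, giving peak height M/(n_e·A·√(4πDt)) = 4.1/(0.41 × 85 × 4.236) = 0.02777 kg/m³.
(x−vt)²/(4Dt) = (0.2)²/(4 × 0.051 × 28) = 0.007003; exp(−0.007003) = 0.9930.
C = 0.02777 × 0.9930 = 0.0276 kg/m³.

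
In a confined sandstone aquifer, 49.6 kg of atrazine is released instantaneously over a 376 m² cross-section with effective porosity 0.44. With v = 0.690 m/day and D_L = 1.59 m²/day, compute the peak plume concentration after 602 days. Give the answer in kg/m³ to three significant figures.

The peak of an instantaneous 1D plume sits at x = vt; there the Gaussian factor is 1 and C_max = M/(n_e·A·√(4πDt)), where n_e·A is the pore area the mass is dissolved in.
√(4πDt) = √(4π × 1.59 × 602) = 109.7 m, so C_max = 49.6/(0.44 × 376 × 109.7) = 0.00273 kg/m³.

0.00273 kg/m³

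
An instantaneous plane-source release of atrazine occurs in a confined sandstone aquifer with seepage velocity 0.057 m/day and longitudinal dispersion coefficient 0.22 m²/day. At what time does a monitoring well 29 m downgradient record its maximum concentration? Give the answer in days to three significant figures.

446 days

For the 1D instantaneous-source solution, setting ∂C/∂t = 0 at fixed x gives v²t² + 2Dt − x² = 0, so t = (√(D² + v²x²) − D)/v².
√(D² + v²x²) = √(0.22² + 0.057² × 29²) = 1.668; v² = 0.003249.
t = (1.668 − 0.22)/0.003249 = 446 days (vs. the pure-advection estimate x/v = 509 d).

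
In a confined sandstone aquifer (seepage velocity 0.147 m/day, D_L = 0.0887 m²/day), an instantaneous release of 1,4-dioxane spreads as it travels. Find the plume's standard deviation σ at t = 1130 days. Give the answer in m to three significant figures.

14.2 m

Dispersive spreading gives a Gaussian with σ² = 2Dt; advection only shifts the center.
σ = √(2 × 0.0887 × 1130) = 14.2 m.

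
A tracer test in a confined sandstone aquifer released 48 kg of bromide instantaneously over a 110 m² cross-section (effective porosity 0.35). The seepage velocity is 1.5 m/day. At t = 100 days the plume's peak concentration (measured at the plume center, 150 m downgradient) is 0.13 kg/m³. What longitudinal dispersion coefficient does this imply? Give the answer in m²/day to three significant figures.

0.0732 m²/day

At the plume center C_max = M/(n_e·A·√(4πDt)), so D = M²/(4πt·(n_e·A·C_max)²).
n_e·A·C_max = 0.35 × 110 × 0.13 = 5.005 kg/m.
D = 48²/(4π × 100 × 5.005²) = 0.0732 m²/day.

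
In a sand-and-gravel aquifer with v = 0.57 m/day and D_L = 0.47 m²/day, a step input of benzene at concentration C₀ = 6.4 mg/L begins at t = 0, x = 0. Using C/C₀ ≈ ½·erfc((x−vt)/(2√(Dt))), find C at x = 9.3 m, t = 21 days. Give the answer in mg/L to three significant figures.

4.65 mg/L

For a continuous step input, C/C₀ ≈ ½·erfc((x−vt)/(2√(Dt))).
vt = 0.57 × 21 = 11.97 m and 2√(Dt) = 2√(0.47 × 21) = 6.283 m.
Argument (x−vt)/(2√(Dt)) = (9.3 − 11.97)/6.283 = -0.4250; ½·erfc(-0.4250) = 0.7261.
C = 6.4 × 0.7261 = 4.65 mg/L.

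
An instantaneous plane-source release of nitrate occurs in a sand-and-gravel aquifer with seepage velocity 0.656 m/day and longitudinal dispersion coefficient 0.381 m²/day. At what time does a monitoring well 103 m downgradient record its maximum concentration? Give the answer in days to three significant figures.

156 days

For the 1D instantaneous-source solution, setting ∂C/∂t = 0 at fixed x gives v²t² + 2Dt − x² = 0, so t = (√(D² + v²x²) − D)/v².
√(D² + v²x²) = √(0.381² + 0.656² × 103²) = 67.57; v² = 0.430336.
t = (67.57 − 0.381)/0.430336 = 156 days (vs. the pure-advection estimate x/v = 157 d).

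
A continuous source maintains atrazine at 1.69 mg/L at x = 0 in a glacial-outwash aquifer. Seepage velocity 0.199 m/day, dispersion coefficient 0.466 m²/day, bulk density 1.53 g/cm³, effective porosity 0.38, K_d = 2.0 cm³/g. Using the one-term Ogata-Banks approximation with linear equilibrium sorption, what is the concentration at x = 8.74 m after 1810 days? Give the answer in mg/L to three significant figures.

Retardation factor R = 1 + ρ_b·K_d/n = 1 + 1.53 × 2.0/0.38 = 9.053.
Sorption retards both mechanisms: v_R = v/R = 0.02198 m/day, D_R = D/R = 0.05147 m²/day.
v_R·t = 0.02198 × 1810 = 39.7838 m; 2√(D_R t) = 19.30 m; argument = (8.74 − 39.7838)/19.30 = -1.608.
C = C₀ × ½·erfc(-1.608) = 1.69 × 0.9885 = 1.67 mg/L.

1.67 mg/L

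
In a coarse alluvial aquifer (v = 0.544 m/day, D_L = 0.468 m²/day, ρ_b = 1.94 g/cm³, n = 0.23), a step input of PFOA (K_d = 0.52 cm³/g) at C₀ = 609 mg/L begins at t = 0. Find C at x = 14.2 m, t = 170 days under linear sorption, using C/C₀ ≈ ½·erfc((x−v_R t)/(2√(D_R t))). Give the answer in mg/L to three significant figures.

431 mg/L

Retardation factor R = 1 + ρ_b·K_d/n = 1 + 1.94 × 0.52/0.23 = 5.386.
Sorption retards both mechanisms: v_R = v/R = 0.1010 m/day, D_R = D/R = 0.08689 m²/day.
v_R·t = 0.1010 × 170 = 17.17 m; 2√(D_R t) = 7.687 m; argument = (14.2 − 17.17)/7.687 = -0.3864.
C = C₀ × ½·erfc(-0.3864) = 609 × 0.7076 = 431 mg/L.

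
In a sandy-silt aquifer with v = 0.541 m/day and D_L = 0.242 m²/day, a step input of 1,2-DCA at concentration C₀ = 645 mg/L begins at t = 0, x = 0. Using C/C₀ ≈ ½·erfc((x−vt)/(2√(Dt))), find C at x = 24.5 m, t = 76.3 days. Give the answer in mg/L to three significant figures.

For a continuous step input, C/C₀ ≈ ½·erfc((x−vt)/(2√(Dt))).
vt = 0.541 × 76.3 = 41.2783 m and 2√(Dt) = 2√(0.242 × 76.3) = 8.594 m.
Argument (x−vt)/(2√(Dt)) = (24.5 − 41.2783)/8.594 = -1.952; ½·erfc(-1.952) = 0.9971.
C = 645 × 0.9971 = 643 mg/L.

643 mg/L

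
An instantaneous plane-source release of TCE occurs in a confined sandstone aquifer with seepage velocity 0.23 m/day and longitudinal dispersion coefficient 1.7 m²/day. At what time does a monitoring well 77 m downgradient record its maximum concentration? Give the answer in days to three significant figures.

304 days

For the 1D instantaneous-source solution, setting ∂C/∂t = 0 at fixed x gives v²t² + 2Dt − x² = 0, so t = (√(D² + v²x²) − D)/v².
√(D² + v²x²) = √(1.7² + 0.23² × 77²) = 17.79; v² = 0.0529.
t = (17.79 − 1.7)/0.0529 = 304 days (vs. the pure-advection estimate x/v = 335 d).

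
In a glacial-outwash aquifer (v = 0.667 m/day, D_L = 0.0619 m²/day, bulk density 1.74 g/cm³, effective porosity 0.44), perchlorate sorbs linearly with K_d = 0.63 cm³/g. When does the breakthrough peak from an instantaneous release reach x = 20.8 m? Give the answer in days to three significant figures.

108 days

Retardation factor R = 1 + ρ_b·K_d/n = 1 + 1.74 × 0.63/0.44 = 3.491.
Sorption retards both mechanisms: v_R = v/R = 0.1911 m/day, D_R = D/R = 0.01773 m²/day.
Peak time from v_R²t² + 2D_R t − x² = 0: t = (√(D_R² + v_R²x²) − D_R)/v_R².
√(D_R² + v_R²x²) = √(0.01773² + 0.1911² × 20.8²) = 3.975; v_R² = 0.03652.
t = (3.975 − 0.01773)/0.03652 = 108 days.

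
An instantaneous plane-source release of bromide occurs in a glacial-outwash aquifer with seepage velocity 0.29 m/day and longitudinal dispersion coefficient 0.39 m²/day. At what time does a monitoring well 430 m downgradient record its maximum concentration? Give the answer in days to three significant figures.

For the 1D instantaneous-source solution, setting ∂C/∂t = 0 at fixed x gives v²t² + 2Dt − x² = 0, so t = (√(D² + v²x²) − D)/v².
√(D² + v²x²) = √(0.39² + 0.29² × 430²) = 124.7; v² = 0.0841.
t = (124.7 − 0.39)/0.0841 = 1480 days (vs. the pure-advection estimate x/v = 1480 d).

1480 days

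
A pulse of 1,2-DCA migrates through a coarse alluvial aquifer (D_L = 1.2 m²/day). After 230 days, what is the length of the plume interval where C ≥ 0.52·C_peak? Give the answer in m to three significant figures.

The plume is Gaussian with σ = √(2Dt) = √(2 × 1.2 × 230) = 23.49 m.
C/C_peak = exp(−Δx²/(2σ²)) = 0.52 ⇒ Δx = σ·√(−2 ln 0.52) = 23.49 × 1.144 = 26.87 m.
Width = 2Δx = 53.7 m.

53.7 m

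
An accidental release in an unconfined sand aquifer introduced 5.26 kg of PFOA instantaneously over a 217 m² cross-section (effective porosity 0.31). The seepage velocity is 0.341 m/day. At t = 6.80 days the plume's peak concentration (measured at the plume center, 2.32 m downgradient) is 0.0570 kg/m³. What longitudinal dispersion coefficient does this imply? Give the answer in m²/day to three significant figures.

0.0220 m²/day

At the plume center C_max = M/(n_e·A·√(4πDt)), so D = M²/(4πt·(n_e·A·C_max)²).
n_e·A·C_max = 0.31 × 217 × 0.0570 = 3.834 kg/m.
D = 5.26²/(4π × 6.80 × 3.834²) = 0.0220 m²/day.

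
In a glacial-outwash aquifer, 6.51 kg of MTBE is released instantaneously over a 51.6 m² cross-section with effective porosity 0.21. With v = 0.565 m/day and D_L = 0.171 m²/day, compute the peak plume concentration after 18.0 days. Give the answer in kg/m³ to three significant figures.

0.0966 kg/m³

The peak of an instantaneous 1D plume sits at x = vt; there the Gaussian factor is 1 and C_max = M/(n_e·A·√(4πDt)), where n_e·A is the pore area the mass is dissolved in.
√(4πDt) = √(4π × 0.171 × 18.0) = 6.219 m, so C_max = 6.51/(0.21 × 51.6 × 6.219) = 0.0966 kg/m³.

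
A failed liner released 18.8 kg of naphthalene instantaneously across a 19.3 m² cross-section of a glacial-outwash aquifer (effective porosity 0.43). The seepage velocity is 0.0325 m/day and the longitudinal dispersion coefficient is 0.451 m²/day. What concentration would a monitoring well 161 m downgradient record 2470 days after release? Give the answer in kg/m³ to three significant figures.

For an instantaneous plane source, C(x,t) = M/(n_e·A·√(4πDt)) · exp(−(x−vt)²/(4Dt)), with n_e·A the pore (flow) area.
Plume center vt = 0.0325 × 2470 = 80.275 m, so the well at 161 m is 80.725 m downgradient of the peak.
√(4πDt) = 118.3 m, giving peak height M/(n_e·A·√(4πDt)) = 18.8/(0.43 × 19.3 × 118.3) = 0.01915 kg/m³.
(x−vt)²/(4Dt) = (80.725)²/(4 × 0.451 × 2470) = 1.462; exp(−1.462) = 0.2318.
C = 0.01915 × 0.2318 = 0.00444 kg/m³.

0.00444 kg/m³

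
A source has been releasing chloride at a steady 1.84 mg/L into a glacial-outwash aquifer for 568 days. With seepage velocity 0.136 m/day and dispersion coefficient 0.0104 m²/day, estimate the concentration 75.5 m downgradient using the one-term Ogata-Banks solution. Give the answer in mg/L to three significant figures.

For a continuous step input, C/C₀ ≈ ½·erfc((x−vt)/(2√(Dt))).
vt = 0.136 × 568 = 77.248 m and 2√(Dt) = 2√(0.0104 × 568) = 4.861 m.
Argument (x−vt)/(2√(Dt)) = (75.5 − 77.248)/4.861 = -0.3596; ½·erfc(-0.3596) = 0.6945.
C = 1.84 × 0.6945 = 1.28 mg/L.

1.28 mg/L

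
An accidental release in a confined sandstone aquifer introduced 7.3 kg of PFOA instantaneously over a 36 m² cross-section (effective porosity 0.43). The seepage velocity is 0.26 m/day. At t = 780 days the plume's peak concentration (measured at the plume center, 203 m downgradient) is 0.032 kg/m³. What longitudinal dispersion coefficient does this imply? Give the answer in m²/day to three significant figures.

0.0222 m²/day

At the plume center C_max = M/(n_e·A·√(4πDt)), so D = M²/(4πt·(n_e·A·C_max)²).
n_e·A·C_max = 0.43 × 36 × 0.032 = 0.4954 kg/m.
D = 7.3²/(4π × 780 × 0.4954²) = 0.0222 m²/day.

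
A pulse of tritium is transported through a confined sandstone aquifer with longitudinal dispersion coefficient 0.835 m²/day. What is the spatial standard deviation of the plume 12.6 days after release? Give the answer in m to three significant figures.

Dispersive spreading gives a Gaussian with σ² = 2Dt; advection only shifts the center.
σ = √(2 × 0.835 × 12.6) = 4.59 m.

4.59 m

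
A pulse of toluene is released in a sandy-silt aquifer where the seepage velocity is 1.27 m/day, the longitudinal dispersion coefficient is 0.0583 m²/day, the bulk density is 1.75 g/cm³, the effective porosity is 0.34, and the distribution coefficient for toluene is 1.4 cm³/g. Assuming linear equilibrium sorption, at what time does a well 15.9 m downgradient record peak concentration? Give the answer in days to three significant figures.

102 days

Retardation factor R = 1 + ρ_b·K_d/n = 1 + 1.75 × 1.4/0.34 = 8.206.
Sorption retards both mechanisms: v_R = v/R = 0.1548 m/day, D_R = D/R = 0.007105 m²/day.
Peak time from v_R²t² + 2D_R t − x² = 0: t = (√(D_R² + v_R²x²) − D_R)/v_R².
√(D_R² + v_R²x²) = √(0.007105² + 0.1548² × 15.9²) = 2.461; v_R² = 0.02396.
t = (2.461 − 0.007105)/0.02396 = 102 days.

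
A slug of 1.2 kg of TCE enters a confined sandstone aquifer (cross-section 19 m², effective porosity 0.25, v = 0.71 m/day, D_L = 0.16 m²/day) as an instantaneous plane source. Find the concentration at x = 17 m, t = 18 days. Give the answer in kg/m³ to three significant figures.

For an instantaneous plane source, C(x,t) = M/(n_e·A·√(4πDt)) · exp(−(x−vt)²/(4Dt)), with n_e·A the pore (flow) area.
Plume center vt = 0.71 × 18 = 12.78 m, so the well at 17 m is 4.22 m downgradient of the peak.
√(4πDt) = 6.016 m, giving peak height M/(n_e·A·√(4πDt)) = 1.2/(0.25 × 19 × 6.016) = 0.04199 kg/m³.
(x−vt)²/(4Dt) = (4.22)²/(4 × 0.16 × 18) = 1.546; exp(−1.546) = 0.2131.
C = 0.04199 × 0.2131 = 0.00895 kg/m³.

0.00895 kg/m³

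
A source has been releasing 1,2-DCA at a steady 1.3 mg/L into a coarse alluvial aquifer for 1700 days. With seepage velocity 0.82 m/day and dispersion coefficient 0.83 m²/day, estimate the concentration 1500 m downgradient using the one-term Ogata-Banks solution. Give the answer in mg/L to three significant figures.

0.0299 mg/L

For a continuous step input, C/C₀ ≈ ½·erfc((x−vt)/(2√(Dt))).
vt = 0.82 × 1700 = 1394 m and 2√(Dt) = 2√(0.83 × 1700) = 75.13 m.
Argument (x−vt)/(2√(Dt)) = (1500 − 1394)/75.13 = 1.411; ½·erfc(1.411) = 0.02300.
C = 1.3 × 0.02300 = 0.0299 mg/L.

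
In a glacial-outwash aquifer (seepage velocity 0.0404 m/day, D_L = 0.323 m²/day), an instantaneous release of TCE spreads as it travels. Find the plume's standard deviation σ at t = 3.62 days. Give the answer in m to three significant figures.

Dispersive spreading gives a Gaussian with σ² = 2Dt; advection only shifts the center.
σ = √(2 × 0.323 × 3.62) = 1.53 m.

1.53 m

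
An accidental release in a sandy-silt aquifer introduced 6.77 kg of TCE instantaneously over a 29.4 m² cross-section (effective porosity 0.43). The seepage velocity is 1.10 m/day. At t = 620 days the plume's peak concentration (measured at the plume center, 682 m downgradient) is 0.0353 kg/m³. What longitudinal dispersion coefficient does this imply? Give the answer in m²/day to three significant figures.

0.0295 m²/day

At the plume center C_max = M/(n_e·A·√(4πDt)), so D = M²/(4πt·(n_e·A·C_max)²).
n_e·A·C_max = 0.43 × 29.4 × 0.0353 = 0.4463 kg/m.
D = 6.77²/(4π × 620 × 0.4463²) = 0.0295 m²/day.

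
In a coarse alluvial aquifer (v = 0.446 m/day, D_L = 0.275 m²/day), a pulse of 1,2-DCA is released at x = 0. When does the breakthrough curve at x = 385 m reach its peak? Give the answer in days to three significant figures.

862 days

For the 1D instantaneous-source solution, setting ∂C/∂t = 0 at fixed x gives v²t² + 2Dt − x² = 0, so t = (√(D² + v²x²) − D)/v².
√(D² + v²x²) = √(0.275² + 0.446² × 385²) = 171.7; v² = 0.198916.
t = (171.7 − 0.275)/0.198916 = 862 days (vs. the pure-advection estimate x/v = 863 d).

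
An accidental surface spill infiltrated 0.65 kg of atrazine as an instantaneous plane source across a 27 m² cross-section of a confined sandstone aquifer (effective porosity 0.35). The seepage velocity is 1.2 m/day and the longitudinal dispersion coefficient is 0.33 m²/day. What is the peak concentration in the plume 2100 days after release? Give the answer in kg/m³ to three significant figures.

The peak of an instantaneous 1D plume sits at x = vt; there the Gaussian factor is 1 and C_max = M/(n_e·A·√(4πDt)), where n_e·A is the pore area the mass is dissolved in.
√(4πDt) = √(4π × 0.33 × 2100) = 93.32 m, so C_max = 0.65/(0.35 × 27 × 93.32) = 0.000737 kg/m³.

0.000737 kg/m³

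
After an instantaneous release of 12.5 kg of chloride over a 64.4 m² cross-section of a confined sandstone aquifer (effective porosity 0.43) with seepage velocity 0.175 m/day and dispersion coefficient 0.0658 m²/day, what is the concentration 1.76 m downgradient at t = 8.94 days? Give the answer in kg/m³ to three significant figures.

0.163 kg/m³

For an instantaneous plane source, C(x,t) = M/(n_e·A·√(4πDt)) · exp(−(x−vt)²/(4Dt)), with n_e·A the pore (flow) area.
Plume center vt = 0.175 × 8.94 = 1.5645 m, so the well at 1.76 m is 0.1955 m downgradient of the peak.
√(4πDt) = 2.719 m, giving peak height M/(n_e·A·√(4πDt)) = 12.5/(0.43 × 64.4 × 2.719) = 0.1660 kg/m³.
(x−vt)²/(4Dt) = (0.1955)²/(4 × 0.0658 × 8.94) = 0.01624; exp(−0.01624) = 0.9839.
C = 0.1660 × 0.9839 = 0.163 kg/m³.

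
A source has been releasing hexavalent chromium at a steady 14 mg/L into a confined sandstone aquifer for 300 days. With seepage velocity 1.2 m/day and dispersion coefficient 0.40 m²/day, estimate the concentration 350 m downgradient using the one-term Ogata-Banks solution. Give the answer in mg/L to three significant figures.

10.4 mg/L

For a continuous step input, C/C₀ ≈ ½·erfc((x−vt)/(2√(Dt))).
vt = 1.2 × 300 = 360 m and 2√(Dt) = 2√(0.40 × 300) = 21.91 m.
Argument (x−vt)/(2√(Dt)) = (350 − 360)/21.91 = -0.4564; ½·erfc(-0.4564) = 0.7407.
C = 14 × 0.7407 = 10.4 mg/L.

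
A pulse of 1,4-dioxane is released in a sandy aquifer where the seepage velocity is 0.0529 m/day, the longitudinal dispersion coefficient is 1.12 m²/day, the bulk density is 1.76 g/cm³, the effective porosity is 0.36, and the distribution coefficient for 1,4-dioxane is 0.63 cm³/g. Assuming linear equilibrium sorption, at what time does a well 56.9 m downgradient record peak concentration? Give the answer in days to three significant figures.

3050 days

Retardation factor R = 1 + ρ_b·K_d/n = 1 + 1.76 × 0.63/0.36 = 4.080.
Sorption retards both mechanisms: v_R = v/R = 0.01297 m/day, D_R = D/R = 0.2745 m²/day.
Peak time from v_R²t² + 2D_R t − x² = 0: t = (√(D_R² + v_R²x²) − D_R)/v_R².
√(D_R² + v_R²x²) = √(0.2745² + 0.01297² × 56.9²) = 0.7874; v_R² = 0.0001682.
t = (0.7874 − 0.2745)/0.0001682 = 3050 days.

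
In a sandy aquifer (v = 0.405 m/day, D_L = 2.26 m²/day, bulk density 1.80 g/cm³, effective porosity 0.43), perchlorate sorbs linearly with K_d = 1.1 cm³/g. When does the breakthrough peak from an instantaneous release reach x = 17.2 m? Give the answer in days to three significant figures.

Retardation factor R = 1 + ρ_b·K_d/n = 1 + 1.80 × 1.1/0.43 = 5.605.
Sorption retards both mechanisms: v_R = v/R = 0.07226 m/day, D_R = D/R = 0.4032 m²/day.
Peak time from v_R²t² + 2D_R t − x² = 0: t = (√(D_R² + v_R²x²) − D_R)/v_R².
√(D_R² + v_R²x²) = √(0.4032² + 0.07226² × 17.2²) = 1.307; v_R² = 0.005222.
t = (1.307 − 0.4032)/0.005222 = 173 days.

173 days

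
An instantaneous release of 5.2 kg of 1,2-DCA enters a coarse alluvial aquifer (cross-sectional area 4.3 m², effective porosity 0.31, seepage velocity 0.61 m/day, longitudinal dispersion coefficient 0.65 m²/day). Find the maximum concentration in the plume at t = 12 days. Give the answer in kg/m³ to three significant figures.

0.394 kg/m³

The peak of an instantaneous 1D plume sits at x = vt; there the Gaussian factor is 1 and C_max = M/(n_e·A·√(4πDt)), where n_e·A is the pore area the mass is dissolved in.
√(4πDt) = √(4π × 0.65 × 12) = 9.900 m, so C_max = 5.2/(0.31 × 4.3 × 9.900) = 0.394 kg/m³.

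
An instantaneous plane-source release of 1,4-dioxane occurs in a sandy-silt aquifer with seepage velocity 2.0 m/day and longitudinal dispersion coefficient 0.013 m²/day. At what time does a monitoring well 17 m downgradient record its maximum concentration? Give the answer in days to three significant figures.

For the 1D instantaneous-source solution, setting ∂C/∂t = 0 at fixed x gives v²t² + 2Dt − x² = 0, so t = (√(D² + v²x²) − D)/v².
√(D² + v²x²) = √(0.013² + 2.0² × 17²) = 34.00; v² = 4.
t = (34.00 − 0.013)/4 = 8.50 days (vs. the pure-advection estimate x/v = 8.50 d).

8.50 days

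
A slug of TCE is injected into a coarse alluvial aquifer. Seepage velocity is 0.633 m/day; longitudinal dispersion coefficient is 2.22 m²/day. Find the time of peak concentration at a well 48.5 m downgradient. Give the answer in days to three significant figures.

For the 1D instantaneous-source solution, setting ∂C/∂t = 0 at fixed x gives v²t² + 2Dt − x² = 0, so t = (√(D² + v²x²) − D)/v².
√(D² + v²x²) = √(2.22² + 0.633² × 48.5²) = 30.78; v² = 0.400689.
t = (30.78 − 2.22)/0.400689 = 71.3 days (vs. the pure-advection estimate x/v = 76.6 d).

71.3 days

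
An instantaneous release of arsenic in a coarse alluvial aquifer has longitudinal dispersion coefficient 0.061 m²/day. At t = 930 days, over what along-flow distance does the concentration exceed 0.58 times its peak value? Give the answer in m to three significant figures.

22.2 m

The plume is Gaussian with σ = √(2Dt) = √(2 × 0.061 × 930) = 10.65 m.
C/C_peak = exp(−Δx²/(2σ²)) = 0.58 ⇒ Δx = σ·√(−2 ln 0.58) = 10.65 × 1.044 = 11.12 m.
Width = 2Δx = 22.2 m.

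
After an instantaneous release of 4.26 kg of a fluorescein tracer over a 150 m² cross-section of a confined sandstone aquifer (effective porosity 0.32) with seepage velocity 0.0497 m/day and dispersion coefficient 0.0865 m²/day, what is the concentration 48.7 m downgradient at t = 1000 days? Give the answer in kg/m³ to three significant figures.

For an instantaneous plane source, C(x,t) = M/(n_e·A·√(4πDt)) · exp(−(x−vt)²/(4Dt)), with n_e·A the pore (flow) area.
Plume center vt = 0.0497 × 1000 = 49.7 m, so the well at 48.7 m is 1 m upgradient of the peak.
√(4πDt) = 32.97 m, giving peak height M/(n_e·A·√(4πDt)) = 4.26/(0.32 × 150 × 32.97) = 0.002692 kg/m³.
(x−vt)²/(4Dt) = (-1)²/(4 × 0.0865 × 1000) = 0.002890; exp(−0.002890) = 0.9971.
C = 0.002692 × 0.9971 = 0.00268 kg/m³.

0.00268 kg/m³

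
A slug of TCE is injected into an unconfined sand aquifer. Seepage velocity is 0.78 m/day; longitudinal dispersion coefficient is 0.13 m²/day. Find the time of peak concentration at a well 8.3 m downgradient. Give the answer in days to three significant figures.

For the 1D instantaneous-source solution, setting ∂C/∂t = 0 at fixed x gives v²t² + 2Dt − x² = 0, so t = (√(D² + v²x²) − D)/v².
√(D² + v²x²) = √(0.13² + 0.78² × 8.3²) = 6.475; v² = 0.6084.
t = (6.475 − 0.13)/0.6084 = 10.4 days (vs. the pure-advection estimate x/v = 10.6 d).

10.4 days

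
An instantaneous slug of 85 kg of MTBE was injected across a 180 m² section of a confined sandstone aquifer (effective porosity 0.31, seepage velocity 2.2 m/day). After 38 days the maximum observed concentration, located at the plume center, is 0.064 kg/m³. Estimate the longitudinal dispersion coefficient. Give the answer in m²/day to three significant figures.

At the plume center C_max = M/(n_e·A·√(4πDt)), so D = M²/(4πt·(n_e·A·C_max)²).
n_e·A·C_max = 0.31 × 180 × 0.064 = 3.571 kg/m.
D = 85²/(4π × 38 × 3.571²) = 1.19 m²/day.

1.19 m²/day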